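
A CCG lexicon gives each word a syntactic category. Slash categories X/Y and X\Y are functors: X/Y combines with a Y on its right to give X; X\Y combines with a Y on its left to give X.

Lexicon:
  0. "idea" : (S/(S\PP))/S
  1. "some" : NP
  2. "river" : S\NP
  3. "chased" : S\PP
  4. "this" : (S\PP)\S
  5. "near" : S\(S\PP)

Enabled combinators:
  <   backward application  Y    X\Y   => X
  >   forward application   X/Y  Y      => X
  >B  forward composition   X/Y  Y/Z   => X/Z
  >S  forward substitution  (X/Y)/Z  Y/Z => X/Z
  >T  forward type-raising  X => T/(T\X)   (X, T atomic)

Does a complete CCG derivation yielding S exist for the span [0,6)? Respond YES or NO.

[0,6] S   <
  [0,5] S\PP   <
    [0,4] S   >
      [0,3] S/(S\PP)   >
        [0,1] "idea" : (S/(S\PP))/S
        [1,3] S   >
          [1,2] S/(S\NP)   >T
            [1,2] "some" : NP
          [2,3] "river" : S\NP
      [3,4] "chased" : S\PP
    [4,5] "this" : (S\PP)\S
  [5,6] "near" : S\(S\PP)

YES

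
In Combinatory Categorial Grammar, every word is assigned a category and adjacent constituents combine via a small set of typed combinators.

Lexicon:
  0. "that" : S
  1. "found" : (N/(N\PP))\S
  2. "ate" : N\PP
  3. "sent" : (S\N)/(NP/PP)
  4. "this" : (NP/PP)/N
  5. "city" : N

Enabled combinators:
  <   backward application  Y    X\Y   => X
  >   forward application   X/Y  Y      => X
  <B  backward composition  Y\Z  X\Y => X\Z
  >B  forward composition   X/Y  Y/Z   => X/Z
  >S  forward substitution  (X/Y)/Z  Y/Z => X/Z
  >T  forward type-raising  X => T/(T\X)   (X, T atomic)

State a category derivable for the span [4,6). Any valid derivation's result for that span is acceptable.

NP/PP

[0,6] S   <
  [0,3] N   >
    [0,2] N/(N\PP)   <
      [0,1] "that" : S
      [1,2] "found" : (N/(N\PP))\S
    [2,3] "ate" : N\PP
  [3,6] S\N   >
    [3,4] "sent" : (S\N)/(NP/PP)
    [4,6] NP/PP   >
      [4,5] "this" : (NP/PP)/N
      [5,6] "city" : N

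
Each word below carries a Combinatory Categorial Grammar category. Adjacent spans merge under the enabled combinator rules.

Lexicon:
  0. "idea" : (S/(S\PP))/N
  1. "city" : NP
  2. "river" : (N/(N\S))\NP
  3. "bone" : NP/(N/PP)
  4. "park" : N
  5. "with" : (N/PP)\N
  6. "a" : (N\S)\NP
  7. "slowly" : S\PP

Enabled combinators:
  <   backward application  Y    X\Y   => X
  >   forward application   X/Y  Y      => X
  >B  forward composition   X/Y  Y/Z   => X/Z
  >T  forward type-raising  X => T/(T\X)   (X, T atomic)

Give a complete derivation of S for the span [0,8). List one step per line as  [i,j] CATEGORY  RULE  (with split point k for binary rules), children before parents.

[0,1] (S/(S\PP))/N  lex  "idea"
[1,2] NP  lex  "city"
[2,3] (N/(N\S))\NP  lex  "river"
[1,3] N/(N\S)  <  k=2
[3,4] NP/(N/PP)  lex  "bone"
[4,5] N  lex  "park"
[5,6] (N/PP)\N  lex  "with"
[4,6] N/PP  <  k=5
[3,6] NP  >  k=4
[6,7] (N\S)\NP  lex  "a"
[3,7] N\S  <  k=6
[1,7] N  >  k=3
[0,7] S/(S\PP)  >  k=1
[7,8] S\PP  lex  "slowly"
[0,8] S  >  k=7

[0,8] S   >
  [0,7] S/(S\PP)   >
    [0,1] "idea" : (S/(S\PP))/N
    [1,7] N   >
      [1,3] N/(N\S)   <
        [1,2] "city" : NP
        [2,3] "river" : (N/(N\S))\NP
      [3,7] N\S   <
        [3,6] NP   >
          [3,4] "bone" : NP/(N/PP)
          [4,6] N/PP   <
            [4,5] "park" : N
            [5,6] "with" : (N/PP)\N
        [6,7] "a" : (N\S)\NP
  [7,8] "slowly" : S\PP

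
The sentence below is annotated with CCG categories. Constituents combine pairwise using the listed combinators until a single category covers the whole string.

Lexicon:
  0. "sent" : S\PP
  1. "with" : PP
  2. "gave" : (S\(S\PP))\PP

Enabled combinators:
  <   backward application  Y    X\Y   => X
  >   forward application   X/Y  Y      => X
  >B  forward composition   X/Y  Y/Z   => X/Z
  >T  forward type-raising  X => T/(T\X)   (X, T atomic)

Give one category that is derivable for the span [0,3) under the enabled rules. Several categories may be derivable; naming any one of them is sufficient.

[0,3] S   <
  [0,1] "sent" : S\PP
  [1,3] S\(S\PP)   <
    [1,2] "with" : PP
    [2,3] "gave" : (S\(S\PP))\PP

S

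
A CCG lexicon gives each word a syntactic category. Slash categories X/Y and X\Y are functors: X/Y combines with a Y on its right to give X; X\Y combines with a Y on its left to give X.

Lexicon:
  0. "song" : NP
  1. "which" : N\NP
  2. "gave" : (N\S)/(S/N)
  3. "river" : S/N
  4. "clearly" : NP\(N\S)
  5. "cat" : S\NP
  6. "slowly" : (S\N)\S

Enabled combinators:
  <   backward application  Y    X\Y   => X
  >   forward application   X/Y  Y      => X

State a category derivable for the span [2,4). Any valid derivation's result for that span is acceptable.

[0,7] S   <
  [0,2] N   <
    [0,1] "song" : NP
    [1,2] "which" : N\NP
  [2,7] S\N   <
    [2,6] S   <
      [2,5] NP   <
        [2,4] N\S   >
          [2,3] "gave" : (N\S)/(S/N)
          [3,4] "river" : S/N
        [4,5] "clearly" : NP\(N\S)
      [5,6] "cat" : S\NP
    [6,7] "slowly" : (S\N)\S

N\S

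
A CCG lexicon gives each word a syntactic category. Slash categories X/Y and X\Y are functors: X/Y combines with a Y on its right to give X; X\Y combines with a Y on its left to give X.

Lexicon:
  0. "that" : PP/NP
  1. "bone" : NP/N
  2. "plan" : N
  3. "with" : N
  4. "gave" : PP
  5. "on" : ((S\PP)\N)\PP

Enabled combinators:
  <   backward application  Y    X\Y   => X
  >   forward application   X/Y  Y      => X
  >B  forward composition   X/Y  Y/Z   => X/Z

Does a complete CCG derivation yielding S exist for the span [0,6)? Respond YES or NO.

[0,6] S   <
  [0,3] PP   >
    [0,2] PP/N   >B
      [0,1] "that" : PP/NP
      [1,2] "bone" : NP/N
    [2,3] "plan" : N
  [3,6] S\PP   <
    [3,4] "with" : N
    [4,6] (S\PP)\N   <
      [4,5] "gave" : PP
      [5,6] "on" : ((S\PP)\N)\PP

YES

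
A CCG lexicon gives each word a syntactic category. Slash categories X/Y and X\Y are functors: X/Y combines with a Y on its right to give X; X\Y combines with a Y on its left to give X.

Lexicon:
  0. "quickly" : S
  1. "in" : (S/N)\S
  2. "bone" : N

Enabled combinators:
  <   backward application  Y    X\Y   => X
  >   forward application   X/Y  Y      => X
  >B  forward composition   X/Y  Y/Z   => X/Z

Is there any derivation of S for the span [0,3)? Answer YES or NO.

[0,3] S   >
  [0,2] S/N   <
    [0,1] "quickly" : S
    [1,2] "in" : (S/N)\S
  [2,3] "bone" : N

YES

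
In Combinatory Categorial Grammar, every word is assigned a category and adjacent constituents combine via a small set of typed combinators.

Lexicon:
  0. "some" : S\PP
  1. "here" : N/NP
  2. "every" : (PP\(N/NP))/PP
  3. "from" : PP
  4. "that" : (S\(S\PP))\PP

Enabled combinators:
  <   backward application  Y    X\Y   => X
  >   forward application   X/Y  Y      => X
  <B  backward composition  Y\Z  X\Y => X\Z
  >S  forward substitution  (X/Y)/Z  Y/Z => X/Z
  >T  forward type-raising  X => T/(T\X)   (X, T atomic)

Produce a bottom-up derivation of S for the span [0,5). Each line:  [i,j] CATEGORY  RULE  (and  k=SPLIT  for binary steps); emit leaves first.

[0,1] S\PP  lex  "some"
[1,2] N/NP  lex  "here"
[2,3] (PP\(N/NP))/PP  lex  "every"
[3,4] PP  lex  "from"
[2,4] PP\(N/NP)  >  k=3
[1,4] PP  <  k=2
[4,5] (S\(S\PP))\PP  lex  "that"
[1,5] S\(S\PP)  <  k=4
[0,5] S  <  k=1

[0,5] S   <
  [0,1] "some" : S\PP
  [1,5] S\(S\PP)   <
    [1,4] PP   <
      [1,2] "here" : N/NP
      [2,4] PP\(N/NP)   >
        [2,3] "every" : (PP\(N/NP))/PP
        [3,4] "from" : PP
    [4,5] "that" : (S\(S\PP))\PP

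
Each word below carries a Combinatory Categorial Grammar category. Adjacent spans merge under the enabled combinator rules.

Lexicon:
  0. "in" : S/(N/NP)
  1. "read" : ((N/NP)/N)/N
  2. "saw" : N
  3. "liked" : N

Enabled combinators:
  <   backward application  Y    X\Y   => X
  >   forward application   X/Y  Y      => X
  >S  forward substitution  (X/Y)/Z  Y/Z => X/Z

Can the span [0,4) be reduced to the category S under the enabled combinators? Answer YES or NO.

YES

[0,4] S   >
  [0,1] "in" : S/(N/NP)
  [1,4] N/NP   >
    [1,3] (N/NP)/N   >
      [1,2] "read" : ((N/NP)/N)/N
      [2,3] "saw" : N
    [3,4] "liked" : N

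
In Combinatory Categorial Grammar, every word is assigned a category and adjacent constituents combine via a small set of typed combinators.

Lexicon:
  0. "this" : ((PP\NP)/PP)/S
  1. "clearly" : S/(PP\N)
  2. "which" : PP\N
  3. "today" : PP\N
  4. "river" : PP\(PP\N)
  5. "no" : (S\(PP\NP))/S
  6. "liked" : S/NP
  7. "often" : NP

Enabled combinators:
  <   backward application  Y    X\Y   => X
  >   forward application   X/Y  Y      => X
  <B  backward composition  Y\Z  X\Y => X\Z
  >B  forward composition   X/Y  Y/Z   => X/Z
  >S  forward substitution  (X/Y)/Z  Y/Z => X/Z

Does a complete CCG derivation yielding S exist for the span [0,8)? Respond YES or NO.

YES

[0,8] S   <
  [0,5] PP\NP   >
    [0,3] (PP\NP)/PP   >
      [0,1] "this" : ((PP\NP)/PP)/S
      [1,3] S   >
        [1,2] "clearly" : S/(PP\N)
        [2,3] "which" : PP\N
    [3,5] PP   <
      [3,4] "today" : PP\N
      [4,5] "river" : PP\(PP\N)
  [5,8] S\(PP\NP)   >
    [5,6] "no" : (S\(PP\NP))/S
    [6,8] S   >
      [6,7] "liked" : S/NP
      [7,8] "often" : NP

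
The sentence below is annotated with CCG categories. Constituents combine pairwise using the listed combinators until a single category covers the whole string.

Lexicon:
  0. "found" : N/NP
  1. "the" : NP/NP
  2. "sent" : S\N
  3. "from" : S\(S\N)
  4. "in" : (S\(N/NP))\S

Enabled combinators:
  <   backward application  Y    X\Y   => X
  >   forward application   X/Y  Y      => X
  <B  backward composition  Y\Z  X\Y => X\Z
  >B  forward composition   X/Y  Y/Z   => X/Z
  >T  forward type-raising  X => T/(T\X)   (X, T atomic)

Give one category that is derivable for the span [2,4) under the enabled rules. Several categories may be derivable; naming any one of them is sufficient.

S

[0,5] S   <
  [0,2] N/NP   >B
    [0,1] "found" : N/NP
    [1,2] "the" : NP/NP
  [2,5] S\(N/NP)   <
    [2,4] S   <
      [2,3] "sent" : S\N
      [3,4] "from" : S\(S\N)
    [4,5] "in" : (S\(N/NP))\S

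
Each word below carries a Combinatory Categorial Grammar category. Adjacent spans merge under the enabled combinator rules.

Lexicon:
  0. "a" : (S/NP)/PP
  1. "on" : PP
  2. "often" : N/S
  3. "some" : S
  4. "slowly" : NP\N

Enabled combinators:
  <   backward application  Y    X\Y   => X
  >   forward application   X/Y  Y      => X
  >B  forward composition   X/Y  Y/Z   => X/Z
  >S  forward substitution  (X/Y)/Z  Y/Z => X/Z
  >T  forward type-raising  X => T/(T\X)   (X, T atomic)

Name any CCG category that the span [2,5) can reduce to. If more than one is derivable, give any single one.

[0,5] S   >
  [0,2] S/NP   >
    [0,1] "a" : (S/NP)/PP
    [1,2] "on" : PP
  [2,5] NP   <
    [2,4] N   >
      [2,3] "often" : N/S
      [3,4] "some" : S
    [4,5] "slowly" : NP\N

NP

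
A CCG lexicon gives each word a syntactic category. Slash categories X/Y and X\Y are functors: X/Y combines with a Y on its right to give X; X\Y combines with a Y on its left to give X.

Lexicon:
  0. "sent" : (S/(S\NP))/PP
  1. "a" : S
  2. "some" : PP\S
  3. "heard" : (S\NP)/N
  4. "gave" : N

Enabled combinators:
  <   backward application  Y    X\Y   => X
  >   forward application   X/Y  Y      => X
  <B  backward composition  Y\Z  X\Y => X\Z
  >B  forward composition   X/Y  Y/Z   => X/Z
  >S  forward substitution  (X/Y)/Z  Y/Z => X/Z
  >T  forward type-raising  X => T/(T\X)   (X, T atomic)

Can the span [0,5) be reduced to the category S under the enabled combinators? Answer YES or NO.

[0,5] S   >
  [0,3] S/(S\NP)   >
    [0,1] "sent" : (S/(S\NP))/PP
    [1,3] PP   >
      [1,2] PP/(PP\S)   >T
        [1,2] "a" : S
      [2,3] "some" : PP\S
  [3,5] S\NP   >
    [3,4] "heard" : (S\NP)/N
    [4,5] "gave" : N

YES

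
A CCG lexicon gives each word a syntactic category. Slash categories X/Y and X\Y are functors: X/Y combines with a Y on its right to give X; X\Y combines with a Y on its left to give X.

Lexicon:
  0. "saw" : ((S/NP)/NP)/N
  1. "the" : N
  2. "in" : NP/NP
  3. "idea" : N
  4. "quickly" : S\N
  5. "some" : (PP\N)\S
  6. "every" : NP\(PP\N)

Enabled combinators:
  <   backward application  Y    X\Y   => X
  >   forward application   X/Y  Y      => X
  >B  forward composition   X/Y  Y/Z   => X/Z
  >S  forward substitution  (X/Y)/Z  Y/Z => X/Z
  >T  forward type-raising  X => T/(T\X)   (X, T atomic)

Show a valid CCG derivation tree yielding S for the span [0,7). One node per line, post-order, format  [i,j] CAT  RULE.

[0,1] ((S/NP)/NP)/N  lex  "saw"
[1,2] N  lex  "the"
[0,2] (S/NP)/NP  >  k=1
[2,3] NP/NP  lex  "in"
[0,3] S/NP  >S  k=2
[3,4] N  lex  "idea"
[4,5] S\N  lex  "quickly"
[3,5] S  <  k=4
[5,6] (PP\N)\S  lex  "some"
[3,6] PP\N  <  k=5
[6,7] NP\(PP\N)  lex  "every"
[3,7] NP  <  k=6
[0,7] S  >  k=3

[0,7] S   >
  [0,3] S/NP   >S
    [0,2] (S/NP)/NP   >
      [0,1] "saw" : ((S/NP)/NP)/N
      [1,2] "the" : N
    [2,3] "in" : NP/NP
  [3,7] NP   <
    [3,6] PP\N   <
      [3,5] S   <
        [3,4] "idea" : N
        [4,5] "quickly" : S\N
      [5,6] "some" : (PP\N)\S
    [6,7] "every" : NP\(PP\N)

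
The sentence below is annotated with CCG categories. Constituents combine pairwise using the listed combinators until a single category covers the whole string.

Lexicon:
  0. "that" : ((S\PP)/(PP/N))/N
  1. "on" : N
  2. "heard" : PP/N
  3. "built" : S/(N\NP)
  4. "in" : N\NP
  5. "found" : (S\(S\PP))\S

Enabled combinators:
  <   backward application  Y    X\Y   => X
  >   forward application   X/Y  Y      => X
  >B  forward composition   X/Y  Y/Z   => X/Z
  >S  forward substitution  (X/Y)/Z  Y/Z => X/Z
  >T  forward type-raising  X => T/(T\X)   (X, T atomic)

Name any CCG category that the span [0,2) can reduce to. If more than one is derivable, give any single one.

[0,6] S   <
  [0,3] S\PP   >
    [0,2] (S\PP)/(PP/N)   >
      [0,1] "that" : ((S\PP)/(PP/N))/N
      [1,2] "on" : N
    [2,3] "heard" : PP/N
  [3,6] S\(S\PP)   <
    [3,5] S   >
      [3,4] "built" : S/(N\NP)
      [4,5] "in" : N\NP
    [5,6] "found" : (S\(S\PP))\S

(S\PP)/(PP/N)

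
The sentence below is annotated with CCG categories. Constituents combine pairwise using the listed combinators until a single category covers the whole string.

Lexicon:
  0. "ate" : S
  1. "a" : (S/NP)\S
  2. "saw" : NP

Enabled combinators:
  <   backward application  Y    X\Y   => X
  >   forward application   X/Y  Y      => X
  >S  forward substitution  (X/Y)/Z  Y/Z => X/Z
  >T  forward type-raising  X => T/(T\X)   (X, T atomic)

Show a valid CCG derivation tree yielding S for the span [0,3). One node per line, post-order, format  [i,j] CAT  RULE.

[0,1] S  lex  "ate"
[1,2] (S/NP)\S  lex  "a"
[0,2] S/NP  <  k=1
[2,3] NP  lex  "saw"
[0,3] S  >  k=2

[0,3] S   >
  [0,2] S/NP   <
    [0,1] "ate" : S
    [1,2] "a" : (S/NP)\S
  [2,3] "saw" : NP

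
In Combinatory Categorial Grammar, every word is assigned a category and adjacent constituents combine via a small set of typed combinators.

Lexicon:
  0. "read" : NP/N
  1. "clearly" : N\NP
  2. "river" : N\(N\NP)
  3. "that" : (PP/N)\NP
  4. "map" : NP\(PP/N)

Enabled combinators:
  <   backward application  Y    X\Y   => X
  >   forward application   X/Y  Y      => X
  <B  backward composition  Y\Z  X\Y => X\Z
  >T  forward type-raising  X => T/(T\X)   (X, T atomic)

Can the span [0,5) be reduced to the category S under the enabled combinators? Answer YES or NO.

NO

NP/N N\NP N\(N\NP) (PP/N)\NP NP\(PP/N)
CKY chart[0,5] = {N/(N\NP), NP, NP/(NP\NP), PP/(PP\NP), S/(S\NP)}; S ∉ chart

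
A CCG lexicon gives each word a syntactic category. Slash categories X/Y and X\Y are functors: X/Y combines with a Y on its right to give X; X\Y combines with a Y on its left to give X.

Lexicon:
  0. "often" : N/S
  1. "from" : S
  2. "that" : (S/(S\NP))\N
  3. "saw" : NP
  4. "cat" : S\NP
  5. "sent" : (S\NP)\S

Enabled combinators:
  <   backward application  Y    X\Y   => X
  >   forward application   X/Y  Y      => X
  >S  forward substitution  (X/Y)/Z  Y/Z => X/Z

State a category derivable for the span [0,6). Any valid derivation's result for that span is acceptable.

[0,6] S   >
  [0,3] S/(S\NP)   <
    [0,2] N   >
      [0,1] "often" : N/S
      [1,2] "from" : S
    [2,3] "that" : (S/(S\NP))\N
  [3,6] S\NP   <
    [3,5] S   <
      [3,4] "saw" : NP
      [4,5] "cat" : S\NP
    [5,6] "sent" : (S\NP)\S

S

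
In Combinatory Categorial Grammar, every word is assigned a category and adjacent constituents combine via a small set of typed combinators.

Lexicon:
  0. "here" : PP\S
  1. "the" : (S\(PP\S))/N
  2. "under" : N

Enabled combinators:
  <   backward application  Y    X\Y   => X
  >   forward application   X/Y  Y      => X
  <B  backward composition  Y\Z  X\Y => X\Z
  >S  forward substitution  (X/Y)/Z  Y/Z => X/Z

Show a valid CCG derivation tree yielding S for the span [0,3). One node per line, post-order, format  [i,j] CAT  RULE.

[0,1] PP\S  lex  "here"
[1,2] (S\(PP\S))/N  lex  "the"
[2,3] N  lex  "under"
[1,3] S\(PP\S)  >  k=2
[0,3] S  <  k=1

[0,3] S   <
  [0,1] "here" : PP\S
  [1,3] S\(PP\S)   >
    [1,2] "the" : (S\(PP\S))/N
    [2,3] "under" : N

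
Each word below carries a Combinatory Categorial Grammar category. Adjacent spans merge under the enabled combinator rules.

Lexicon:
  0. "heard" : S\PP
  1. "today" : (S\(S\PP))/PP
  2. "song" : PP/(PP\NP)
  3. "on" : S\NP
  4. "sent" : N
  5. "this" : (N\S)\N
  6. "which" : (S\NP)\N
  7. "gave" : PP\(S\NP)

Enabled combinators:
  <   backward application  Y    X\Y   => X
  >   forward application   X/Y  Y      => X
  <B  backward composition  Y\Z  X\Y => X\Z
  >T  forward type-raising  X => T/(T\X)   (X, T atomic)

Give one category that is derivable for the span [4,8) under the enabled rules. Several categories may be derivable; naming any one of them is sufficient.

[0,8] S   <
  [0,1] "heard" : S\PP
  [1,8] S\(S\PP)   >
    [1,2] "today" : (S\(S\PP))/PP
    [2,8] PP   >
      [2,3] "song" : PP/(PP\NP)
      [3,8] PP\NP   <B
        [3,4] "on" : S\NP
        [4,8] PP\S   <B
          [4,6] N\S   <
            [4,5] "sent" : N
            [5,6] "this" : (N\S)\N
          [6,8] PP\N   <B
            [6,7] "which" : (S\NP)\N
            [7,8] "gave" : PP\(S\NP)

PP\S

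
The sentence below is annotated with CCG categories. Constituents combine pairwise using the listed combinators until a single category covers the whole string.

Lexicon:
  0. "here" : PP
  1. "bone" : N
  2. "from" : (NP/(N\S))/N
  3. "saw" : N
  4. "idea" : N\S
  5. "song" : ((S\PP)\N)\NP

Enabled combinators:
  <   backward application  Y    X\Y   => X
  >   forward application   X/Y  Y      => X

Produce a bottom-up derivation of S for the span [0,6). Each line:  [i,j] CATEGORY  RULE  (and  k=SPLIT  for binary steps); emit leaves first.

[0,1] PP  lex  "here"
[1,2] N  lex  "bone"
[2,3] (NP/(N\S))/N  lex  "from"
[3,4] N  lex  "saw"
[2,4] NP/(N\S)  >  k=3
[4,5] N\S  lex  "idea"
[2,5] NP  >  k=4
[5,6] ((S\PP)\N)\NP  lex  "song"
[2,6] (S\PP)\N  <  k=5
[1,6] S\PP  <  k=2
[0,6] S  <  k=1

[0,6] S   <
  [0,1] "here" : PP
  [1,6] S\PP   <
    [1,2] "bone" : N
    [2,6] (S\PP)\N   <
      [2,5] NP   >
        [2,4] NP/(N\S)   >
          [2,3] "from" : (NP/(N\S))/N
          [3,4] "saw" : N
        [4,5] "idea" : N\S
      [5,6] "song" : ((S\PP)\N)\NP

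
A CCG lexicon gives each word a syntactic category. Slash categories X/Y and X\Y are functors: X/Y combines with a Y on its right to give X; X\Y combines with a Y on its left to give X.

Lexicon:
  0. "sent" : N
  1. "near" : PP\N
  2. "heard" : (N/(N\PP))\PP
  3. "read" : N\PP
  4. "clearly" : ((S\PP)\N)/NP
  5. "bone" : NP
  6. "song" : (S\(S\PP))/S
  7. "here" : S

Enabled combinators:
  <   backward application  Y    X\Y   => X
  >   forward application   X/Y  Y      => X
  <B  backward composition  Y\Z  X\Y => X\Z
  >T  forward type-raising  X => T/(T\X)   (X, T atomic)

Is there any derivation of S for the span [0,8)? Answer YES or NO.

[0,8] S   <
  [0,6] S\PP   <
    [0,4] N   >
      [0,3] N/(N\PP)   <
        [0,2] PP   >
          [0,1] PP/(PP\N)   >T
            [0,1] "sent" : N
          [1,2] "near" : PP\N
        [2,3] "heard" : (N/(N\PP))\PP
      [3,4] "read" : N\PP
    [4,6] (S\PP)\N   >
      [4,5] "clearly" : ((S\PP)\N)/NP
      [5,6] "bone" : NP
  [6,8] S\(S\PP)   >
    [6,7] "song" : (S\(S\PP))/S
    [7,8] "here" : S

YES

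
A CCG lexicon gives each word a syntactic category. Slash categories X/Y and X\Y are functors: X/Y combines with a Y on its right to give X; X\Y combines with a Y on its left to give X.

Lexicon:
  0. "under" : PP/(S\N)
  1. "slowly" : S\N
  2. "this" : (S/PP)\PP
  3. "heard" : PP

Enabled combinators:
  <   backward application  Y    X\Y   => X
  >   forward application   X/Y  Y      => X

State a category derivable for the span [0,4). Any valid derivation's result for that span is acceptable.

S

[0,4] S   >
  [0,3] S/PP   <
    [0,2] PP   >
      [0,1] "under" : PP/(S\N)
      [1,2] "slowly" : S\N
    [2,3] "this" : (S/PP)\PP
  [3,4] "heard" : PP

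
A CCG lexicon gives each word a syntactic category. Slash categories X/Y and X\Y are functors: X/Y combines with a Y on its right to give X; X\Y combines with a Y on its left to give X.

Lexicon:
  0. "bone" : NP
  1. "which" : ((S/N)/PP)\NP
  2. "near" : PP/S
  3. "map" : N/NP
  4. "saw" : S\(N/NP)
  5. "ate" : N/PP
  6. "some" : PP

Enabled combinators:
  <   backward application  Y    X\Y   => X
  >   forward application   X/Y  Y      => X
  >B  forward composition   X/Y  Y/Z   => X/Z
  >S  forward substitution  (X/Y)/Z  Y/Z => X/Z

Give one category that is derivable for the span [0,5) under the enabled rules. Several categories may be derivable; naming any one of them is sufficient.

[0,7] S   >
  [0,5] S/N   >
    [0,2] (S/N)/PP   <
      [0,1] "bone" : NP
      [1,2] "which" : ((S/N)/PP)\NP
    [2,5] PP   >
      [2,3] "near" : PP/S
      [3,5] S   <
        [3,4] "map" : N/NP
        [4,5] "saw" : S\(N/NP)
  [5,7] N   >
    [5,6] "ate" : N/PP
    [6,7] "some" : PP

S/N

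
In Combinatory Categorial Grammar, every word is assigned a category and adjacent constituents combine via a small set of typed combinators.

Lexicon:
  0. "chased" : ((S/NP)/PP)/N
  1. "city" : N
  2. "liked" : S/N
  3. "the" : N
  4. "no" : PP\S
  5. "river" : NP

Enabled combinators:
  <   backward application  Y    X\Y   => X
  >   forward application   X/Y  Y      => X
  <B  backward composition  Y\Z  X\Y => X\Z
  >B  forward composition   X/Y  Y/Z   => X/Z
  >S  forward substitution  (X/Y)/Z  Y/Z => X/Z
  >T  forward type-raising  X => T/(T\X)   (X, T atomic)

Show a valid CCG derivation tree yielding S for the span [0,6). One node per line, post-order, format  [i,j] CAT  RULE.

[0,1] ((S/NP)/PP)/N  lex  "chased"
[1,2] N  lex  "city"
[0,2] (S/NP)/PP  >  k=1
[2,3] S/N  lex  "liked"
[3,4] N  lex  "the"
[2,4] S  >  k=3
[4,5] PP\S  lex  "no"
[2,5] PP  <  k=4
[0,5] S/NP  >  k=2
[5,6] NP  lex  "river"
[0,6] S  >  k=5

[0,6] S   >
  [0,5] S/NP   >
    [0,2] (S/NP)/PP   >
      [0,1] "chased" : ((S/NP)/PP)/N
      [1,2] "city" : N
    [2,5] PP   <
      [2,4] S   >
        [2,3] "liked" : S/N
        [3,4] "the" : N
      [4,5] "no" : PP\S
  [5,6] "river" : NP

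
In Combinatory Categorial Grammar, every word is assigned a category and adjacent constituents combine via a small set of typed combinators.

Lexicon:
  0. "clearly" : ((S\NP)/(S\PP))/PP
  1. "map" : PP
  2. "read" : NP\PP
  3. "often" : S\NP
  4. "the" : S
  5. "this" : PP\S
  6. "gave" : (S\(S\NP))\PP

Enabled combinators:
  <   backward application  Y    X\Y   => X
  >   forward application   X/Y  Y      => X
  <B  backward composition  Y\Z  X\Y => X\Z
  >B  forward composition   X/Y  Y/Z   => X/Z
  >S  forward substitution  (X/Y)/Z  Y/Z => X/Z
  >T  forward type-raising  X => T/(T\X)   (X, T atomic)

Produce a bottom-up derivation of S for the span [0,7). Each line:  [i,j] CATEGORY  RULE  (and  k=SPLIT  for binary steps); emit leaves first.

[0,1] ((S\NP)/(S\PP))/PP  lex  "clearly"
[1,2] PP  lex  "map"
[0,2] (S\NP)/(S\PP)  >  k=1
[2,3] NP\PP  lex  "read"
[3,4] S\NP  lex  "often"
[2,4] S\PP  <B  k=3
[0,4] S\NP  >  k=2
[4,5] S  lex  "the"
[5,6] PP\S  lex  "this"
[4,6] PP  <  k=5
[6,7] (S\(S\NP))\PP  lex  "gave"
[4,7] S\(S\NP)  <  k=6
[0,7] S  <  k=4

[0,7] S   <
  [0,4] S\NP   >
    [0,2] (S\NP)/(S\PP)   >
      [0,1] "clearly" : ((S\NP)/(S\PP))/PP
      [1,2] "map" : PP
    [2,4] S\PP   <B
      [2,3] "read" : NP\PP
      [3,4] "often" : S\NP
  [4,7] S\(S\NP)   <
    [4,6] PP   <
      [4,5] "the" : S
      [5,6] "this" : PP\S
    [6,7] "gave" : (S\(S\NP))\PP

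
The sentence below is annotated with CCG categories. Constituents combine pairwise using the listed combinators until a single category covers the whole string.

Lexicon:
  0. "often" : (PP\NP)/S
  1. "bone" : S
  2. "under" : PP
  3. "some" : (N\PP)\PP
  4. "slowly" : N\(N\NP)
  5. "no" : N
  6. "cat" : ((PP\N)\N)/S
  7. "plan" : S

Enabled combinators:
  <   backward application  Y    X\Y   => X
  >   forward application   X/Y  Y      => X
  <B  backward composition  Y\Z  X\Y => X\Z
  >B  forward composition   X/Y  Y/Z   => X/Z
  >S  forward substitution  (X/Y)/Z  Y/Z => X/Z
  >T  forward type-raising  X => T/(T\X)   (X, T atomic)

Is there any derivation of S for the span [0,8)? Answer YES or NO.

NO

(PP\NP)/S S PP (N\PP)\PP N\(N\NP) N ((PP\N)\N)/S S
CKY chart[0,8] = {N/(N\PP), NP/(NP\PP), PP, PP/(PP\PP), S/(S\PP)}; S ∉ chart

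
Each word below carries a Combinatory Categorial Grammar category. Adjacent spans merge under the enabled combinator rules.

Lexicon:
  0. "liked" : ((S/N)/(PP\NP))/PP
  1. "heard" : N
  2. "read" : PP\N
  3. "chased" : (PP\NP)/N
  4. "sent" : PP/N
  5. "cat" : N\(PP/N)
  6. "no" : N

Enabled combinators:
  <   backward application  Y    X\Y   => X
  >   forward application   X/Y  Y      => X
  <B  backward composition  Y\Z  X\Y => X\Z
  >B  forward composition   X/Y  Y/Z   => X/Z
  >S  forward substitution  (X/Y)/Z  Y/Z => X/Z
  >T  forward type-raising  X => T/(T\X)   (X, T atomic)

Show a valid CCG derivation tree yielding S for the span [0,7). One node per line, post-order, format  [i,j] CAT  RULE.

[0,7] S   >
  [0,6] S/N   >
    [0,3] (S/N)/(PP\NP)   >
      [0,1] "liked" : ((S/N)/(PP\NP))/PP
      [1,3] PP   >
        [1,2] PP/(PP\N)   >T
          [1,2] "heard" : N
        [2,3] "read" : PP\N
    [3,6] PP\NP   >
      [3,4] "chased" : (PP\NP)/N
      [4,6] N   <
        [4,5] "sent" : PP/N
        [5,6] "cat" : N\(PP/N)
  [6,7] "no" : N

[0,1] ((S/N)/(PP\NP))/PP  lex  "liked"
[1,2] N  lex  "heard"
[1,2] PP/(PP\N)  >T
[2,3] PP\N  lex  "read"
[1,3] PP  >  k=2
[0,3] (S/N)/(PP\NP)  >  k=1
[3,4] (PP\NP)/N  lex  "chased"
[4,5] PP/N  lex  "sent"
[5,6] N\(PP/N)  lex  "cat"
[4,6] N  <  k=5
[3,6] PP\NP  >  k=4
[0,6] S/N  >  k=3
[6,7] N  lex  "no"
[0,7] S  >  k=6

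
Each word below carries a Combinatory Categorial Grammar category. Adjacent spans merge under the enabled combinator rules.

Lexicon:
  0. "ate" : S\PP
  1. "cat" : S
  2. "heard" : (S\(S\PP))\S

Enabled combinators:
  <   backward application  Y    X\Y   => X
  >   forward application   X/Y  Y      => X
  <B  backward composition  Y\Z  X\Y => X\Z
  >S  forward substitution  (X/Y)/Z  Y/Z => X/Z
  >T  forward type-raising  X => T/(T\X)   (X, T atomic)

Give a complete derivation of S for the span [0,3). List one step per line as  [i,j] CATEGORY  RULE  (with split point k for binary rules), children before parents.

[0,1] S\PP  lex  "ate"
[1,2] S  lex  "cat"
[2,3] (S\(S\PP))\S  lex  "heard"
[1,3] S\(S\PP)  <  k=2
[0,3] S  <  k=1

[0,3] S   <
  [0,1] "ate" : S\PP
  [1,3] S\(S\PP)   <
    [1,2] "cat" : S
    [2,3] "heard" : (S\(S\PP))\S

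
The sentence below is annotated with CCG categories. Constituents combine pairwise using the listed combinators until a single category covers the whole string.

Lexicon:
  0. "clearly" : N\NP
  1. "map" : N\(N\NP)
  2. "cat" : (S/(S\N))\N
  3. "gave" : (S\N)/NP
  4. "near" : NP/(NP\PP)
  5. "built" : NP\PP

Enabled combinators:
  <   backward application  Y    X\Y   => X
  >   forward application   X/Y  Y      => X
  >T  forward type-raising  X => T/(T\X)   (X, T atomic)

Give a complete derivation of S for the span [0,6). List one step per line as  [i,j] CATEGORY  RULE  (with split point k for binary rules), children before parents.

[0,6] S   >
  [0,3] S/(S\N)   <
    [0,2] N   <
      [0,1] "clearly" : N\NP
      [1,2] "map" : N\(N\NP)
    [2,3] "cat" : (S/(S\N))\N
  [3,6] S\N   >
    [3,4] "gave" : (S\N)/NP
    [4,6] NP   >
      [4,5] "near" : NP/(NP\PP)
      [5,6] "built" : NP\PP

[0,1] N\NP  lex  "clearly"
[1,2] N\(N\NP)  lex  "map"
[0,2] N  <  k=1
[2,3] (S/(S\N))\N  lex  "cat"
[0,3] S/(S\N)  <  k=2
[3,4] (S\N)/NP  lex  "gave"
[4,5] NP/(NP\PP)  lex  "near"
[5,6] NP\PP  lex  "built"
[4,6] NP  >  k=5
[3,6] S\N  >  k=4
[0,6] S  >  k=3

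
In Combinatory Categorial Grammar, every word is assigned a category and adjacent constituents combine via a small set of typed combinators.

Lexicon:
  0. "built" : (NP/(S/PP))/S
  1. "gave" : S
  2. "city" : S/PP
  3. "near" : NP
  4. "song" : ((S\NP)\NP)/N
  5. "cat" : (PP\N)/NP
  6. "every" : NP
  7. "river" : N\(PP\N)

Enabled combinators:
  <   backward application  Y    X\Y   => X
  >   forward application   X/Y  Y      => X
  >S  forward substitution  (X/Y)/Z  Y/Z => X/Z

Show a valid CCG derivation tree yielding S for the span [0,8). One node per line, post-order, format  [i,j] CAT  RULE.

[0,8] S   <
  [0,3] NP   >
    [0,2] NP/(S/PP)   >
      [0,1] "built" : (NP/(S/PP))/S
      [1,2] "gave" : S
    [2,3] "city" : S/PP
  [3,8] S\NP   <
    [3,4] "near" : NP
    [4,8] (S\NP)\NP   >
      [4,5] "song" : ((S\NP)\NP)/N
      [5,8] N   <
        [5,7] PP\N   >
          [5,6] "cat" : (PP\N)/NP
          [6,7] "every" : NP
        [7,8] "river" : N\(PP\N)

[0,1] (NP/(S/PP))/S  lex  "built"
[1,2] S  lex  "gave"
[0,2] NP/(S/PP)  >  k=1
[2,3] S/PP  lex  "city"
[0,3] NP  >  k=2
[3,4] NP  lex  "near"
[4,5] ((S\NP)\NP)/N  lex  "song"
[5,6] (PP\N)/NP  lex  "cat"
[6,7] NP  lex  "every"
[5,7] PP\N  >  k=6
[7,8] N\(PP\N)  lex  "river"
[5,8] N  <  k=7
[4,8] (S\NP)\NP  >  k=5
[3,8] S\NP  <  k=4
[0,8] S  <  k=3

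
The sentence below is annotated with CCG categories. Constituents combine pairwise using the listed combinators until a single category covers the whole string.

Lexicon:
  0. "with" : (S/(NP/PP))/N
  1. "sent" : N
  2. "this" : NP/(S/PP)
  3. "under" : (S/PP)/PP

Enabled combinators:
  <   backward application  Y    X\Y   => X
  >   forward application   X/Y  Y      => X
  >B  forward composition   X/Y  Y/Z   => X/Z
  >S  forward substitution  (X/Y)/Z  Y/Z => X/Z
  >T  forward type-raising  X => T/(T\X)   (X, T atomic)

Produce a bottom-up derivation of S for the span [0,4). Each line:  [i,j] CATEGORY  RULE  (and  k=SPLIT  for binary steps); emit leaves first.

[0,4] S   >
  [0,2] S/(NP/PP)   >
    [0,1] "with" : (S/(NP/PP))/N
    [1,2] "sent" : N
  [2,4] NP/PP   >B
    [2,3] "this" : NP/(S/PP)
    [3,4] "under" : (S/PP)/PP

[0,1] (S/(NP/PP))/N  lex  "with"
[1,2] N  lex  "sent"
[0,2] S/(NP/PP)  >  k=1
[2,3] NP/(S/PP)  lex  "this"
[3,4] (S/PP)/PP  lex  "under"
[2,4] NP/PP  >B  k=3
[0,4] S  >  k=2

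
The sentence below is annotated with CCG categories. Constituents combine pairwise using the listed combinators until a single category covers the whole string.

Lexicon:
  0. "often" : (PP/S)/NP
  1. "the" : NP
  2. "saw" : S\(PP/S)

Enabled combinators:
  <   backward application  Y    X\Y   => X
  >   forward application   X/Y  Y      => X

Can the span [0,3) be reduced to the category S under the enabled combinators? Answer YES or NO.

YES

[0,3] S   <
  [0,2] PP/S   >
    [0,1] "often" : (PP/S)/NP
    [1,2] "the" : NP
  [2,3] "saw" : S\(PP/S)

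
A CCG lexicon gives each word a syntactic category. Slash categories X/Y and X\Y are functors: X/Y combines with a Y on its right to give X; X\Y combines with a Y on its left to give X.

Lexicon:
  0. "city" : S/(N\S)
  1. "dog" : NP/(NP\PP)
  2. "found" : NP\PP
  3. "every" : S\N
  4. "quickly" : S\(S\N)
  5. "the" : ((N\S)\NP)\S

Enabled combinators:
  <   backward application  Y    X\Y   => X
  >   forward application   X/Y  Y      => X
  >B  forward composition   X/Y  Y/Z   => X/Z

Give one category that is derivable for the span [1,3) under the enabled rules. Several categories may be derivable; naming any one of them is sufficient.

[0,6] S   >
  [0,1] "city" : S/(N\S)
  [1,6] N\S   <
    [1,3] NP   >
      [1,2] "dog" : NP/(NP\PP)
      [2,3] "found" : NP\PP
    [3,6] (N\S)\NP   <
      [3,5] S   <
        [3,4] "every" : S\N
        [4,5] "quickly" : S\(S\N)
      [5,6] "the" : ((N\S)\NP)\S

NP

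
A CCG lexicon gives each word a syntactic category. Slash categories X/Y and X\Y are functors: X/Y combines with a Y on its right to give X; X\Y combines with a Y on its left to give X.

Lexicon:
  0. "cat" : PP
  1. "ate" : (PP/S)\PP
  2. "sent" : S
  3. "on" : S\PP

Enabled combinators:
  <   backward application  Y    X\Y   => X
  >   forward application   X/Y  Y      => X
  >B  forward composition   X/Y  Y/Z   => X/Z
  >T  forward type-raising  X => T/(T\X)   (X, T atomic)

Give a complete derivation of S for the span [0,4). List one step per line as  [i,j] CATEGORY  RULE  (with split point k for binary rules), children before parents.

[0,1] PP  lex  "cat"
[1,2] (PP/S)\PP  lex  "ate"
[0,2] PP/S  <  k=1
[2,3] S  lex  "sent"
[0,3] PP  >  k=2
[3,4] S\PP  lex  "on"
[0,4] S  <  k=3

[0,4] S   <
  [0,3] PP   >
    [0,2] PP/S   <
      [0,1] "cat" : PP
      [1,2] "ate" : (PP/S)\PP
    [2,3] "sent" : S
  [3,4] "on" : S\PP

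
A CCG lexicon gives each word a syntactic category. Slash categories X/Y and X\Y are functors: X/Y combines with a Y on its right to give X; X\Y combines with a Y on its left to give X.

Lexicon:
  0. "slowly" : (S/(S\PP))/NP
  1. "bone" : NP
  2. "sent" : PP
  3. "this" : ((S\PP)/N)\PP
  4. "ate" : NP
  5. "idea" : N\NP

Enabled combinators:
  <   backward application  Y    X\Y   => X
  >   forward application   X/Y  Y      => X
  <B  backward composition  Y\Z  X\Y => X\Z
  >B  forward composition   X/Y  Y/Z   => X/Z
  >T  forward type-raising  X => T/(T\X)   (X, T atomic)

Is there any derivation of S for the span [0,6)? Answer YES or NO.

[0,6] S   >
  [0,2] S/(S\PP)   >
    [0,1] "slowly" : (S/(S\PP))/NP
    [1,2] "bone" : NP
  [2,6] S\PP   >
    [2,4] (S\PP)/N   <
      [2,3] "sent" : PP
      [3,4] "this" : ((S\PP)/N)\PP
    [4,6] N   <
      [4,5] "ate" : NP
      [5,6] "idea" : N\NP

YES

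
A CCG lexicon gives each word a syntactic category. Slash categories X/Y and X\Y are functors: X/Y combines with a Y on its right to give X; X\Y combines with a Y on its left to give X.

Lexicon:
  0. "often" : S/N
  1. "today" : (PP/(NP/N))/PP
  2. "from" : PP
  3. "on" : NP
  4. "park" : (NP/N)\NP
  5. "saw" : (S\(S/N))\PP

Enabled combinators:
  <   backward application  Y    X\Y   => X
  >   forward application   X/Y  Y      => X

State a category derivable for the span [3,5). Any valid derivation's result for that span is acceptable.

NP/N

[0,6] S   <
  [0,1] "often" : S/N
  [1,6] S\(S/N)   <
    [1,5] PP   >
      [1,3] PP/(NP/N)   >
        [1,2] "today" : (PP/(NP/N))/PP
        [2,3] "from" : PP
      [3,5] NP/N   <
        [3,4] "on" : NP
        [4,5] "park" : (NP/N)\NP
    [5,6] "saw" : (S\(S/N))\PP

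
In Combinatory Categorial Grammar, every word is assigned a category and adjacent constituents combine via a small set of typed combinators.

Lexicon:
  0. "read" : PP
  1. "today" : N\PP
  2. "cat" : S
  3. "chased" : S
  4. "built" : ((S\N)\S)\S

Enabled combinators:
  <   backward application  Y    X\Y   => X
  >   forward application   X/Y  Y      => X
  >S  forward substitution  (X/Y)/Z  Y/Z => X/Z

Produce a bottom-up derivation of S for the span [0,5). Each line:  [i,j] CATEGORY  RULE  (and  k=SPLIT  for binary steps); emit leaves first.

[0,1] PP  lex  "read"
[1,2] N\PP  lex  "today"
[0,2] N  <  k=1
[2,3] S  lex  "cat"
[3,4] S  lex  "chased"
[4,5] ((S\N)\S)\S  lex  "built"
[3,5] (S\N)\S  <  k=4
[2,5] S\N  <  k=3
[0,5] S  <  k=2

[0,5] S   <
  [0,2] N   <
    [0,1] "read" : PP
    [1,2] "today" : N\PP
  [2,5] S\N   <
    [2,3] "cat" : S
    [3,5] (S\N)\S   <
      [3,4] "chased" : S
      [4,5] "built" : ((S\N)\S)\S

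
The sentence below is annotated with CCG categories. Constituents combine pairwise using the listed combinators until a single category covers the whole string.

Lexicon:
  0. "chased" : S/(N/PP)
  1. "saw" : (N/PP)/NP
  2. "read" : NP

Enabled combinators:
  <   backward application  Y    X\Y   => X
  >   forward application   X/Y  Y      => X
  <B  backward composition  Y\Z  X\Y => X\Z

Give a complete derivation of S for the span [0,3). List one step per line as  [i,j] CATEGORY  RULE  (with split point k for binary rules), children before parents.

[0,3] S   >
  [0,1] "chased" : S/(N/PP)
  [1,3] N/PP   >
    [1,2] "saw" : (N/PP)/NP
    [2,3] "read" : NP

[0,1] S/(N/PP)  lex  "chased"
[1,2] (N/PP)/NP  lex  "saw"
[2,3] NP  lex  "read"
[1,3] N/PP  >  k=2
[0,3] S  >  k=1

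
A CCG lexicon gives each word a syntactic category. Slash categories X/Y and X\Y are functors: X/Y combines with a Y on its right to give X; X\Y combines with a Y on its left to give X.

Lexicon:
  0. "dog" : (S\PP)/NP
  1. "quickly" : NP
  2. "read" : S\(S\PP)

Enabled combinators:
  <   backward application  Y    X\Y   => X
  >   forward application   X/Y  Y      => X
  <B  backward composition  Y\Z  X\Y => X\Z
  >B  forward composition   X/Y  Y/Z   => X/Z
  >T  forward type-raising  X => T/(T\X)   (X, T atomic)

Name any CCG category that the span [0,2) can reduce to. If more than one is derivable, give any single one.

S\PP

[0,3] S   <
  [0,2] S\PP   >
    [0,1] "dog" : (S\PP)/NP
    [1,2] "quickly" : NP
  [2,3] "read" : S\(S\PP)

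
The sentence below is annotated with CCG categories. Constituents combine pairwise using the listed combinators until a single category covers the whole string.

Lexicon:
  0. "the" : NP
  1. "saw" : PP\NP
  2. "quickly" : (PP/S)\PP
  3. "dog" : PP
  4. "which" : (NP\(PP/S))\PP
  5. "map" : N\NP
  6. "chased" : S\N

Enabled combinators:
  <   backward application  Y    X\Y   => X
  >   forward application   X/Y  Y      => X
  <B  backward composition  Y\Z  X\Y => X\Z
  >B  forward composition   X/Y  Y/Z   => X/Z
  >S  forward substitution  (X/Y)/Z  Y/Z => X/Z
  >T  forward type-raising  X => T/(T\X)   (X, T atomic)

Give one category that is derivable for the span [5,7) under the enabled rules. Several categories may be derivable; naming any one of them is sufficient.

S\NP

[0,7] S   <
  [0,2] PP   <
    [0,1] "the" : NP
    [1,2] "saw" : PP\NP
  [2,7] S\PP   <B
    [2,5] NP\PP   <B
      [2,3] "quickly" : (PP/S)\PP
      [3,5] NP\(PP/S)   <
        [3,4] "dog" : PP
        [4,5] "which" : (NP\(PP/S))\PP
    [5,7] S\NP   <B
      [5,6] "map" : N\NP
      [6,7] "chased" : S\N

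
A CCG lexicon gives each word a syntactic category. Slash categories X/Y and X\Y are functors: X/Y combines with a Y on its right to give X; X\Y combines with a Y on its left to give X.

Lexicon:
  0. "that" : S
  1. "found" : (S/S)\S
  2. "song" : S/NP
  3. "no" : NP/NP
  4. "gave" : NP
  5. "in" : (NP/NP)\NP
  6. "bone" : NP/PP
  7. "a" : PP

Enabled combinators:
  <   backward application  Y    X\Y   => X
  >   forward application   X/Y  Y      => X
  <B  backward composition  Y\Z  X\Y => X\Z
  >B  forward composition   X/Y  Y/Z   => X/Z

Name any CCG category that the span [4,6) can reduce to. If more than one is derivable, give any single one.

NP/NP

[0,8] S   >
  [0,3] S/NP   >B
    [0,2] S/S   <
      [0,1] "that" : S
      [1,2] "found" : (S/S)\S
    [2,3] "song" : S/NP
  [3,8] NP   >
    [3,7] NP/PP   >B
      [3,4] "no" : NP/NP
      [4,7] NP/PP   >B
        [4,6] NP/NP   <
          [4,5] "gave" : NP
          [5,6] "in" : (NP/NP)\NP
        [6,7] "bone" : NP/PP
    [7,8] "a" : PP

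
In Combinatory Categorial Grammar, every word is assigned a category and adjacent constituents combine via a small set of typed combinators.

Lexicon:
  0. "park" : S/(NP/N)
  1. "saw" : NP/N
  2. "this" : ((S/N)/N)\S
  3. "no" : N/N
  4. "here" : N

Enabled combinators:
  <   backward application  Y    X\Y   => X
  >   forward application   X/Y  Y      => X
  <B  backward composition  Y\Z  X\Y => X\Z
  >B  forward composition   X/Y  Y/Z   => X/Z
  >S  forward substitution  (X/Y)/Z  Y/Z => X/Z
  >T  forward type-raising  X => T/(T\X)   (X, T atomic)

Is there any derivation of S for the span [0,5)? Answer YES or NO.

YES

[0,5] S   >
  [0,4] S/N   >S
    [0,3] (S/N)/N   <
      [0,2] S   >
        [0,1] "park" : S/(NP/N)
        [1,2] "saw" : NP/N
      [2,3] "this" : ((S/N)/N)\S
    [3,4] "no" : N/N
  [4,5] "here" : N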